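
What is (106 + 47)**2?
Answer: 23409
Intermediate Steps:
(106 + 47)**2 = 153**2 = 23409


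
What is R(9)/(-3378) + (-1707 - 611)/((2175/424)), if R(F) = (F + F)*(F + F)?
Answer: -553451866/1224525 ≈ -451.97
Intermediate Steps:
R(F) = 4*F² (R(F) = (2*F)*(2*F) = 4*F²)
R(9)/(-3378) + (-1707 - 611)/((2175/424)) = (4*9²)/(-3378) + (-1707 - 611)/((2175/424)) = (4*81)*(-1/3378) - 2318/(2175*(1/424)) = 324*(-1/3378) - 2318/2175/424 = -54/563 - 2318*424/2175 = -54/563 - 982832/2175 = -553451866/1224525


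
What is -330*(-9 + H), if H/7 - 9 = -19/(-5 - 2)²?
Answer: -118470/7 ≈ -16924.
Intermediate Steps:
H = 422/7 (H = 63 + 7*(-19/(-5 - 2)²) = 63 + 7*(-19/((-7)²)) = 63 + 7*(-19/49) = 63 - 19/7 = 422/7 ≈ 60.286)
-330*(-9 + H) = -330*(-9 + 422/7) = -330*359/7 = -118470/7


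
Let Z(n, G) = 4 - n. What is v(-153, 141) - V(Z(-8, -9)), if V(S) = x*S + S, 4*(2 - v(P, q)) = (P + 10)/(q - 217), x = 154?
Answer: -564975/304 ≈ -1858.5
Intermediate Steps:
v(P, q) = 2 - (10 + P)/(4*(-217 + q)) (v(P, q) = 2 - (P + 10)/(4*(q - 217)) = 2 - (10 + P)/(4*(-217 + q)))
V(S) = 155*S (V(S) = 154*S + S = 155*S)
v(-153, 141) - V(Z(-8, -9)) = (-1746 - 1*(-153) + 8*141)/(4*(-217 + 141)) - 155*(4 - 1*(-8)) = (¼)*(-1746 + 153 + 1128)/(-76) - 155*(4 + 8) = (¼)*(-1/76)*(-465) - 155*12 = 465/304 - 1*1860 = 465/304 - 1860 = -564975/304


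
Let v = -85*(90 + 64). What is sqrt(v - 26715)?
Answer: I*sqrt(39805) ≈ 199.51*I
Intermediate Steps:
v = -13090 (v = -85*154 = -13090)
sqrt(v - 26715) = sqrt(-13090 - 26715) = sqrt(-39805) = I*sqrt(39805)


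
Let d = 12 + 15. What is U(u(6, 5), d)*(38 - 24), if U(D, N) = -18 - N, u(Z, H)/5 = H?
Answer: -630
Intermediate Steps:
u(Z, H) = 5*H
d = 27
U(u(6, 5), d)*(38 - 24) = (-18 - 1*27)*(38 - 24) = (-18 - 27)*14 = -45*14 = -630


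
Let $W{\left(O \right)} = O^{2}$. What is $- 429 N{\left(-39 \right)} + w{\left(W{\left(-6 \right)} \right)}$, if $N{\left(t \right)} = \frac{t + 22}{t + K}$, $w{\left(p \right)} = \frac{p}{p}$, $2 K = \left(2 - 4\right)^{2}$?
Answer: $- \frac{7256}{37} \approx -196.11$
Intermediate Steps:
$K = 2$ ($K = \frac{\left(2 - 4\right)^{2}}{2} = \frac{\left(-2\right)^{2}}{2} = \frac{1}{2} \cdot 4 = 2$)
$w{\left(p \right)} = 1$
$N{\left(t \right)} = \frac{22 + t}{2 + t}$ ($N{\left(t \right)} = \frac{t + 22}{t + 2} = \frac{22 + t}{2 + t}$)
$- 429 N{\left(-39 \right)} + w{\left(W{\left(-6 \right)} \right)} = - 429 \frac{22 - 39}{2 - 39} + 1 = - 429 \frac{1}{-37} \left(-17\right) + 1 = - 429 \left(\left(- \frac{1}{37}\right) \left(-17\right)\right) + 1 = \left(-429\right) \frac{17}{37} + 1 = - \frac{7293}{37} + 1 = - \frac{7256}{37}$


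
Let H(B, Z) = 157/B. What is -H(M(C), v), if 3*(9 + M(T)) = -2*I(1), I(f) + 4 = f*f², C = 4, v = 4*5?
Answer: 157/7 ≈ 22.429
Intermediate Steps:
v = 20
I(f) = -4 + f³ (I(f) = -4 + f*f² = -4 + f³)
M(T) = -7 (M(T) = -9 + (-2*(-4 + 1³))/3 = -9 + (-2*(-4 + 1))/3 = -9 + (-2*(-3))/3 = -9 + (⅓)*6 = -9 + 2 = -7)
-H(M(C), v) = -157/(-7) = -157*(-1)/7 = -1*(-157/7) = 157/7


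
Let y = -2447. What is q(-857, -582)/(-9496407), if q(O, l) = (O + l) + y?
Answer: 3886/9496407 ≈ 0.00040921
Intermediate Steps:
q(O, l) = -2447 + O + l (q(O, l) = (O + l) - 2447 = -2447 + O + l)
q(-857, -582)/(-9496407) = (-2447 - 857 - 582)/(-9496407) = -3886*(-1/9496407) = 3886/9496407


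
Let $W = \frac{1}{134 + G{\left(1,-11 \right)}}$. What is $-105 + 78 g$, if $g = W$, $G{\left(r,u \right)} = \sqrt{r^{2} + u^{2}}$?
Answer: $- \frac{931059}{8917} - \frac{39 \sqrt{122}}{8917} \approx -104.46$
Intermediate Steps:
$W = \frac{1}{134 + \sqrt{122}}$ ($W = \frac{1}{134 + \sqrt{1^{2} + \left(-11\right)^{2}}} = \frac{1}{134 + \sqrt{1 + 121}} = \frac{1}{134 + \sqrt{122}} \approx 0.0068944$)
$g = \frac{67}{8917} - \frac{\sqrt{122}}{17834} \approx 0.0068944$
$-105 + 78 g = -105 + 78 \left(\frac{67}{8917} - \frac{\sqrt{122}}{17834}\right) = -105 + \left(\frac{5226}{8917} - \frac{39 \sqrt{122}}{8917}\right) = - \frac{931059}{8917} - \frac{39 \sqrt{122}}{8917}$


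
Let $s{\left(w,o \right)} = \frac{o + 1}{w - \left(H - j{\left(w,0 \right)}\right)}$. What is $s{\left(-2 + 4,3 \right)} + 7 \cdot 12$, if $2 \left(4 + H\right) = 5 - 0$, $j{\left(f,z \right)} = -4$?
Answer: $76$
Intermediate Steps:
$H = - \frac{3}{2}$ ($H = -4 + \frac{5 - 0}{2} = -4 + \frac{5 + 0}{2} = -4 + \frac{1}{2} \cdot 5 = -4 + \frac{5}{2} = - \frac{3}{2} \approx -1.5$)
$s{\left(w,o \right)} = \frac{1 + o}{- \frac{5}{2} + w}$ ($s{\left(w,o \right)} = \frac{o + 1}{w - \frac{5}{2}} = \frac{1 + o}{w + \left(-4 + \frac{3}{2}\right)} = \frac{1 + o}{w - \frac{5}{2}} = \frac{1 + o}{- \frac{5}{2} + w}$)
$s{\left(-2 + 4,3 \right)} + 7 \cdot 12 = \frac{2 \left(1 + 3\right)}{-5 + 2 \left(-2 + 4\right)} + 7 \cdot 12 = 2 \frac{1}{-5 + 2 \cdot 2} \cdot 4 + 84 = 2 \frac{1}{-5 + 4} \cdot 4 + 84 = 2 \frac{1}{-1} \cdot 4 + 84 = 2 \left(-1\right) 4 + 84 = -8 + 84 = 76$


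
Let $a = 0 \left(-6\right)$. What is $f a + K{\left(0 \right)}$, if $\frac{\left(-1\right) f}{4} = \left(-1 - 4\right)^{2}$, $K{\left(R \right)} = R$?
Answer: $0$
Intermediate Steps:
$a = 0$
$f = -100$ ($f = - 4 \left(-1 - 4\right)^{2} = - 4 \left(-5\right)^{2} = \left(-4\right) 25 = -100$)
$f a + K{\left(0 \right)} = \left(-100\right) 0 + 0 = 0 + 0 = 0$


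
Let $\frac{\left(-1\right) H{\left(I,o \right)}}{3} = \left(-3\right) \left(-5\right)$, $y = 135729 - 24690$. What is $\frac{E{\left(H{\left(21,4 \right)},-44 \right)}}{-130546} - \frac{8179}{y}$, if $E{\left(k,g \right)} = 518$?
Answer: $- \frac{562626968}{7247848647} \approx -0.077627$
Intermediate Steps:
$y = 111039$ ($y = 135729 - 24690 = 111039$)
$H{\left(I,o \right)} = -45$ ($H{\left(I,o \right)} = - 3 \left(\left(-3\right) \left(-5\right)\right) = \left(-3\right) 15 = -45$)
$\frac{E{\left(H{\left(21,4 \right)},-44 \right)}}{-130546} - \frac{8179}{y} = \frac{518}{-130546} - \frac{8179}{111039} = 518 \left(- \frac{1}{130546}\right) - \frac{8179}{111039} = - \frac{259}{65273} - \frac{8179}{111039} = - \frac{562626968}{7247848647}$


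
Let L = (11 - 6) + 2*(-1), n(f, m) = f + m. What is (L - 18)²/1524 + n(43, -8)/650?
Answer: 6653/33020 ≈ 0.20148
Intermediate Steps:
L = 3 (L = 5 - 2 = 3)
(L - 18)²/1524 + n(43, -8)/650 = (3 - 18)²/1524 + (43 - 8)/650 = (-15)²*(1/1524) + 35*(1/650) = 225*(1/1524) + 7/130 = 75/508 + 7/130 = 6653/33020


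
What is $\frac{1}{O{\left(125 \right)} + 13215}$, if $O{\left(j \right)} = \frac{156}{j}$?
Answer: $\frac{125}{1652031} \approx 7.5664 \cdot 10^{-5}$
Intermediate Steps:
$\frac{1}{O{\left(125 \right)} + 13215} = \frac{1}{\frac{156}{125} + 13215} = \frac{1}{\frac{1652031}{125}} = \frac{125}{1652031}$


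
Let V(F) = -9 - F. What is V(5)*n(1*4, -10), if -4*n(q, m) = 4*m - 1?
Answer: -287/2 ≈ -143.50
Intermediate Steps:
n(q, m) = ¼ - m (n(q, m) = -(4*m - 1)/4 = -(-1 + 4*m)/4 = ¼ - m)
V(5)*n(1*4, -10) = (-9 - 1*5)*(¼ - 1*(-10)) = (-9 - 5)*(¼ + 10) = -14*41/4 = -287/2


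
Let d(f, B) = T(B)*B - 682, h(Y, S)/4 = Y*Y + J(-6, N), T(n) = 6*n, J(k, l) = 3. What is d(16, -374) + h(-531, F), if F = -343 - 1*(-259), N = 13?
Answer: 1966430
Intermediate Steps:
F = -84 (F = -343 + 259 = -84)
h(Y, S) = 12 + 4*Y² (h(Y, S) = 4*(Y*Y + 3) = 4*(Y² + 3) = 4*(3 + Y²) = 12 + 4*Y²)
d(f, B) = -682 + 6*B² (d(f, B) = (6*B)*B - 682 = 6*B² - 682 = -682 + 6*B²)
d(16, -374) + h(-531, F) = (-682 + 6*(-374)²) + (12 + 4*(-531)²) = (-682 + 6*139876) + (12 + 4*281961) = (-682 + 839256) + (12 + 1127844) = 838574 + 1127856 = 1966430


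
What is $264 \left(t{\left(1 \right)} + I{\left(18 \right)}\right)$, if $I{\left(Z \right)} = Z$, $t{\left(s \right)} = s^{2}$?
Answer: $5016$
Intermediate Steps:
$264 \left(t{\left(1 \right)} + I{\left(18 \right)}\right) = 264 \left(1^{2} + 18\right) = 264 \left(1 + 18\right) = 264 \cdot 19 = 5016$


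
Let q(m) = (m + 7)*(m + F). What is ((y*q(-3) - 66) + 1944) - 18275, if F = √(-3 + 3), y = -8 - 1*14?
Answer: -16133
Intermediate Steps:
y = -22 (y = -8 - 14 = -22)
F = 0 (F = √0 = 0)
q(m) = m*(7 + m) (q(m) = (m + 7)*(m + 0) = (7 + m)*m = m*(7 + m))
((y*q(-3) - 66) + 1944) - 18275 = ((-(-66)*(7 - 3) - 66) + 1944) - 18275 = ((-(-66)*4 - 66) + 1944) - 18275 = ((-22*(-12) - 66) + 1944) - 18275 = ((264 - 66) + 1944) - 18275 = (198 + 1944) - 18275 = 2142 - 18275 = -16133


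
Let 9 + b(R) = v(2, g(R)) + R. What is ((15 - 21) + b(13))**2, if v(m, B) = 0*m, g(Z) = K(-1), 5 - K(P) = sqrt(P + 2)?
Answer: 4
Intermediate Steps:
K(P) = 5 - sqrt(2 + P) (K(P) = 5 - sqrt(P + 2) = 5 - sqrt(2 + P))
g(Z) = 4 (g(Z) = 5 - sqrt(2 - 1) = 5 - sqrt(1) = 5 - 1*1 = 5 - 1 = 4)
v(m, B) = 0
b(R) = -9 + R (b(R) = -9 + (0 + R) = -9 + R)
((15 - 21) + b(13))**2 = ((15 - 21) + (-9 + 13))**2 = (-6 + 4)**2 = (-2)**2 = 4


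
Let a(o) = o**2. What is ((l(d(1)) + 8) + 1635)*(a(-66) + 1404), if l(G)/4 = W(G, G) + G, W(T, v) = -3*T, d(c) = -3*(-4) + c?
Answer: 8864640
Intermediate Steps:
d(c) = 12 + c
l(G) = -8*G (l(G) = 4*(-3*G + G) = 4*(-2*G) = -8*G)
((l(d(1)) + 8) + 1635)*(a(-66) + 1404) = ((-8*(12 + 1) + 8) + 1635)*((-66)**2 + 1404) = ((-8*13 + 8) + 1635)*(4356 + 1404) = ((-104 + 8) + 1635)*5760 = (-96 + 1635)*5760 = 1539*5760 = 8864640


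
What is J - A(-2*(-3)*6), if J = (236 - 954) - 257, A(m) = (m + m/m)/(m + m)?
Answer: -70237/72 ≈ -975.51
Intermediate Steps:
A(m) = (1 + m)/(2*m) (A(m) = (m + 1)/((2*m)) = (1 + m)*(1/(2*m)) = (1 + m)/(2*m))
J = -975 (J = -718 - 257 = -975)
J - A(-2*(-3)*6) = -975 - (1 - 2*(-3)*6)/(2*(-2*(-3)*6)) = -975 - (1 + 6*6)/(2*(6*6)) = -975 - (1 + 36)/(2*36) = -975 - 37/(2*36) = -975 - 1*37/72 = -975 - 37/72 = -70237/72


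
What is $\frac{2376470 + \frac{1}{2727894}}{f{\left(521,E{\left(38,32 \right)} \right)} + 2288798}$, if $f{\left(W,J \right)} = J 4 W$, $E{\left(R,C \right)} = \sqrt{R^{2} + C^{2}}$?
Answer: $\frac{7418862063326482219}{7130547999706946412} - \frac{3377517050428301 \sqrt{617}}{1782636999926736603} \approx 0.99337$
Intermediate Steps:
$E{\left(R,C \right)} = \sqrt{C^{2} + R^{2}}$
$f{\left(W,J \right)} = 4 J W$
$\frac{2376470 + \frac{1}{2727894}}{f{\left(521,E{\left(38,32 \right)} \right)} + 2288798} = \frac{2376470 + \frac{1}{2727894}}{4 \sqrt{32^{2} + 38^{2}} \cdot 521 + 2288798} = \frac{2376470 + \frac{1}{2727894}}{4 \sqrt{1024 + 1444} \cdot 521 + 2288798} = \frac{6482758254181}{2727894 \left(4 \sqrt{2468} \cdot 521 + 2288798\right)} = \frac{6482758254181}{2727894 \left(4 \cdot 2 \sqrt{617} \cdot 521 + 2288798\right)} = \frac{6482758254181}{2727894 \left(4168 \sqrt{617} + 2288798\right)} = \frac{6482758254181}{2727894 \left(2288798 + 4168 \sqrt{617}\right)}$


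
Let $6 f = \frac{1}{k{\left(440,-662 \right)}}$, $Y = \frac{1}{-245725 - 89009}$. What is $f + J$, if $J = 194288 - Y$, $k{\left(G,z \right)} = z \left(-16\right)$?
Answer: $\frac{229616198408815}{1181834176} \approx 1.9429 \cdot 10^{5}$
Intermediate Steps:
$k{\left(G,z \right)} = - 16 z$
$Y = - \frac{1}{334734}$ ($Y = \frac{1}{-334734} = - \frac{1}{334734} \approx -2.9874 \cdot 10^{-6}$)
$J = \frac{65034799393}{334734}$ ($J = 194288 - - \frac{1}{334734} = 194288 + \frac{1}{334734} = \frac{65034799393}{334734} \approx 1.9429 \cdot 10^{5}$)
$f = \frac{1}{63552}$ ($f = \frac{1}{6 \left(\left(-16\right) \left(-662\right)\right)} = \frac{1}{6 \cdot 10592} = \frac{1}{6} \cdot \frac{1}{10592} = \frac{1}{63552} \approx 1.5735 \cdot 10^{-5}$)
$f + J = \frac{1}{63552} + \frac{65034799393}{334734} = \frac{229616198408815}{1181834176}$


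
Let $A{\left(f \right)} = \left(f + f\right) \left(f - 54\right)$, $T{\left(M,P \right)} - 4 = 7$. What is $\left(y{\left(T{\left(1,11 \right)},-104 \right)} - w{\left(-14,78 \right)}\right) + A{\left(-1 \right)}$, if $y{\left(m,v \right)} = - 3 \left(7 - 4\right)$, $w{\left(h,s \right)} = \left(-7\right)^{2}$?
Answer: $52$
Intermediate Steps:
$T{\left(M,P \right)} = 11$ ($T{\left(M,P \right)} = 4 + 7 = 11$)
$A{\left(f \right)} = 2 f \left(-54 + f\right)$
$w{\left(h,s \right)} = 49$
$y{\left(m,v \right)} = -9$ ($y{\left(m,v \right)} = \left(-3\right) 3 = -9$)
$\left(y{\left(T{\left(1,11 \right)},-104 \right)} - w{\left(-14,78 \right)}\right) + A{\left(-1 \right)} = \left(-9 - 49\right) + 2 \left(-1\right) \left(-54 - 1\right) = \left(-9 - 49\right) + 2 \left(-1\right) \left(-55\right) = -58 + 110 = 52$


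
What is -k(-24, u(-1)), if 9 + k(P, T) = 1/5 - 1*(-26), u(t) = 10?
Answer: -86/5 ≈ -17.200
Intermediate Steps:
k(P, T) = 86/5 (k(P, T) = -9 + (1/5 - 1*(-26)) = -9 + (⅕ + 26) = -9 + 131/5 = 86/5)
-k(-24, u(-1)) = -1*86/5 = -86/5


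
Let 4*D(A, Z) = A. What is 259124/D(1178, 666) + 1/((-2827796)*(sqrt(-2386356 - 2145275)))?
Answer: 518248/589 + I*sqrt(4531631)/12814528015276 ≈ 879.88 + 1.6612e-10*I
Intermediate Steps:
D(A, Z) = A/4
259124/D(1178, 666) + 1/((-2827796)*(sqrt(-2386356 - 2145275))) = 259124/(((1/4)*1178)) + 1/((-2827796)*(sqrt(-2386356 - 2145275))) = 259124/(589/2) - (-I*sqrt(4531631)/4531631)/2827796 = 259124*(2/589) - (-I*sqrt(4531631)/4531631)/2827796 = 518248/589 - (-1)*I*sqrt(4531631)/12814528015276 = 518248/589 + I*sqrt(4531631)/12814528015276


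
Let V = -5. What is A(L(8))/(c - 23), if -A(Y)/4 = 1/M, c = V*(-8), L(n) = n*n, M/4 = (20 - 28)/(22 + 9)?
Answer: 31/136 ≈ 0.22794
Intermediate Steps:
M = -32/31 (M = 4*((20 - 28)/(22 + 9)) = 4*(-8/31) = -32/31 ≈ -1.0323)
L(n) = n²
c = 40 (c = -5*(-8) = 40)
A(Y) = 31/8 (A(Y) = -4/(-32/31) = -4*(-31/32) = 31/8)
A(L(8))/(c - 23) = (31/8)/(40 - 23) = (31/8)/17 = (1/17)*(31/8) = 31/136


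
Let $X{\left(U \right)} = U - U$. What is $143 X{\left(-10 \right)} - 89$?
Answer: $-89$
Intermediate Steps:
$X{\left(U \right)} = 0$
$143 X{\left(-10 \right)} - 89 = 143 \cdot 0 - 89 = 0 - 89 = -89$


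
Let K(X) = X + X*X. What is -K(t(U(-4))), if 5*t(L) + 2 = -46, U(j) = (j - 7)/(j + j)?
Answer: -2064/25 ≈ -82.560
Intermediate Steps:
U(j) = (-7 + j)/(2*j) (U(j) = (-7 + j)/((2*j)) = (-7 + j)*(1/(2*j)) = (-7 + j)/(2*j))
t(L) = -48/5 (t(L) = -2/5 + (1/5)*(-46) = -2/5 - 46/5 = -48/5)
K(X) = X + X**2
-K(t(U(-4))) = -(-48)*(1 - 48/5)/5 = -(-48)*(-43)/(5*5) = -1*2064/25 = -2064/25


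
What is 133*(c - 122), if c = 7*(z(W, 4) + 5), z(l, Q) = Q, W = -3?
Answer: -7847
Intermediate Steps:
c = 63 (c = 7*(4 + 5) = 7*9 = 63)
133*(c - 122) = 133*(63 - 122) = 133*(-59) = -7847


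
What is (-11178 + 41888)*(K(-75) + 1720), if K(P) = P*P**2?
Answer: -12902960050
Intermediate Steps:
K(P) = P**3
(-11178 + 41888)*(K(-75) + 1720) = (-11178 + 41888)*((-75)**3 + 1720) = 30710*(-421875 + 1720) = 30710*(-420155) = -12902960050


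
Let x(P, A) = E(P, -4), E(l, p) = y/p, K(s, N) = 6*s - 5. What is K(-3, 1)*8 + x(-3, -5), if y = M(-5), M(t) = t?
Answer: -731/4 ≈ -182.75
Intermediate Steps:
y = -5
K(s, N) = -5 + 6*s
E(l, p) = -5/p
x(P, A) = 5/4 (x(P, A) = -5/(-4) = -5*(-¼) = 5/4)
K(-3, 1)*8 + x(-3, -5) = (-5 + 6*(-3))*8 + 5/4 = (-5 - 18)*8 + 5/4 = -23*8 + 5/4 = -184 + 5/4 = -731/4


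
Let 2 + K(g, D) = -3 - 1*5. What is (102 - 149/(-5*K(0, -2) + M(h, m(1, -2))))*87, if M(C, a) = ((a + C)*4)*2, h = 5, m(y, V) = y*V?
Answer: 643713/74 ≈ 8698.8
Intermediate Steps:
K(g, D) = -10 (K(g, D) = -2 + (-3 - 1*5) = -2 + (-3 - 5) = -2 - 8 = -10)
m(y, V) = V*y
M(C, a) = 8*C + 8*a (M(C, a) = ((C + a)*4)*2 = (4*C + 4*a)*2 = 8*C + 8*a)
(102 - 149/(-5*K(0, -2) + M(h, m(1, -2))))*87 = (102 - 149/(-5*(-10) + (8*5 + 8*(-2*1))))*87 = (102 - 149/(50 + (40 + 8*(-2))))*87 = (102 - 149/(50 + (40 - 16)))*87 = (102 - 149/(50 + 24))*87 = (102 - 149/74)*87 = (7399/74)*87 = 643713/74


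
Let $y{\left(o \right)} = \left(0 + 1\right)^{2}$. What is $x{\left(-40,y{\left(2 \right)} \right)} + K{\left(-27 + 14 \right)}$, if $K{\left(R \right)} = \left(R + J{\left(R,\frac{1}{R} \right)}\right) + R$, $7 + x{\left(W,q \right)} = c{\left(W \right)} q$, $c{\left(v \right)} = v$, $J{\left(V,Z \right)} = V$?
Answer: $-86$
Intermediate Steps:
$y{\left(o \right)} = 1$ ($y{\left(o \right)} = 1^{2} = 1$)
$x{\left(W,q \right)} = -7 + W q$
$K{\left(R \right)} = 3 R$ ($K{\left(R \right)} = \left(R + R\right) + R = 2 R + R = 3 R$)
$x{\left(-40,y{\left(2 \right)} \right)} + K{\left(-27 + 14 \right)} = \left(-7 - 40\right) + 3 \left(-27 + 14\right) = \left(-7 - 40\right) + 3 \left(-13\right) = -47 - 39 = -86$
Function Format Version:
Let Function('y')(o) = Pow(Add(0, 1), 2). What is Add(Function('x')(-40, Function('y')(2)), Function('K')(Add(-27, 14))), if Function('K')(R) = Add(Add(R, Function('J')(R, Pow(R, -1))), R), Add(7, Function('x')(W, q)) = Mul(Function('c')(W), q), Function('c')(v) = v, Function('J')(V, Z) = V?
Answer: -86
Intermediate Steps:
Function('y')(o) = 1 (Function('y')(o) = Pow(1, 2) = 1)
Function('x')(W, q) = Add(-7, Mul(W, q))
Function('K')(R) = Mul(3, R) (Function('K')(R) = Add(Add(R, R), R) = Add(Mul(2, R), R) = Mul(3, R))
Add(Function('x')(-40, Function('y')(2)), Function('K')(Add(-27, 14))) = Add(Add(-7, Mul(-40, 1)), Mul(3, Add(-27, 14))) = Add(Add(-7, -40), Mul(3, -13)) = Add(-47, -39) = -86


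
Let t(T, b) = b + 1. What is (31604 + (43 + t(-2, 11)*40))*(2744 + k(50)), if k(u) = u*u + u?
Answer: 170080338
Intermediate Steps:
t(T, b) = 1 + b
k(u) = u + u² (k(u) = u² + u = u + u²)
(31604 + (43 + t(-2, 11)*40))*(2744 + k(50)) = (31604 + (43 + (1 + 11)*40))*(2744 + 50*(1 + 50)) = (31604 + (43 + 12*40))*(2744 + 50*51) = (31604 + (43 + 480))*(2744 + 2550) = (31604 + 523)*5294 = 32127*5294 = 170080338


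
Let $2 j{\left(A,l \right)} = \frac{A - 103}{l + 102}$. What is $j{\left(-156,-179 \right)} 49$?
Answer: $\frac{1813}{22} \approx 82.409$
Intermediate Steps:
$j{\left(A,l \right)} = \frac{-103 + A}{2 \left(102 + l\right)}$ ($j{\left(A,l \right)} = \frac{\left(A - 103\right) \frac{1}{l + 102}}{2} = \frac{\left(-103 + A\right) \frac{1}{102 + l}}{2} = \frac{\frac{1}{102 + l} \left(-103 + A\right)}{2} = \frac{-103 + A}{2 \left(102 + l\right)}$)
$j{\left(-156,-179 \right)} 49 = \frac{-103 - 156}{2 \left(102 - 179\right)} 49 = \frac{1}{2} \frac{1}{-77} \left(-259\right) 49 = \frac{1}{2} \left(- \frac{1}{77}\right) \left(-259\right) 49 = \frac{37}{22} \cdot 49 = \frac{1813}{22}$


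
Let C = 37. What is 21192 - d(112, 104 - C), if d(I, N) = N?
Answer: 21125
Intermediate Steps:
21192 - d(112, 104 - C) = 21192 - (104 - 1*37) = 21192 - (104 - 37) = 21192 - 1*67 = 21192 - 67 = 21125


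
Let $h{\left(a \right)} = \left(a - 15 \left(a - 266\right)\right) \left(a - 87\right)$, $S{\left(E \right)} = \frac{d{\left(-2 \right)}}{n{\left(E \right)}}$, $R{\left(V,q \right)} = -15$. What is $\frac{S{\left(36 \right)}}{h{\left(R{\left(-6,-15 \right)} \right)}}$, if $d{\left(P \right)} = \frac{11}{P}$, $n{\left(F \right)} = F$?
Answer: $\frac{11}{30844800} \approx 3.5662 \cdot 10^{-7}$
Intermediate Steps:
$S{\left(E \right)} = - \frac{11}{2 E}$ ($S{\left(E \right)} = \frac{11 \frac{1}{-2}}{E} = \frac{11 \left(- \frac{1}{2}\right)}{E} = - \frac{11}{2 E}$)
$h{\left(a \right)} = \left(-87 + a\right) \left(3990 - 14 a\right)$ ($h{\left(a \right)} = \left(a - 15 \left(-266 + a\right)\right) \left(-87 + a\right) = \left(a - \left(-3990 + 15 a\right)\right) \left(-87 + a\right) = \left(3990 - 14 a\right) \left(-87 + a\right) = \left(-87 + a\right) \left(3990 - 14 a\right)$)
$\frac{S{\left(36 \right)}}{h{\left(R{\left(-6,-15 \right)} \right)}} = \frac{\left(- \frac{11}{2}\right) \frac{1}{36}}{-347130 - 14 \left(-15\right)^{2} + 5208 \left(-15\right)} = \frac{\left(- \frac{11}{2}\right) \frac{1}{36}}{-347130 - 3150 - 78120} = - \frac{11}{72 \left(-347130 - 3150 - 78120\right)} = - \frac{11}{72 \left(-428400\right)} = \left(- \frac{11}{72}\right) \left(- \frac{1}{428400}\right) = \frac{11}{30844800}$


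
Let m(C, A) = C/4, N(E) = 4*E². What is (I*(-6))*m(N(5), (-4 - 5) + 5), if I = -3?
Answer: 450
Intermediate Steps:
m(C, A) = C/4 (m(C, A) = C*(¼) = C/4)
(I*(-6))*m(N(5), (-4 - 5) + 5) = (-3*(-6))*((4*5²)/4) = 18*((4*25)/4) = 18*((¼)*100) = 18*25 = 450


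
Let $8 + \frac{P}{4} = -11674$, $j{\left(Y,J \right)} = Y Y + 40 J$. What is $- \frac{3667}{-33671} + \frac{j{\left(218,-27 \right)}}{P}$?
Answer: $- \frac{31646917}{35758602} \approx -0.88502$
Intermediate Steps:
$j{\left(Y,J \right)} = Y^{2} + 40 J$
$P = -46728$ ($P = -32 + 4 \left(-11674\right) = -32 - 46696 = -46728$)
$- \frac{3667}{-33671} + \frac{j{\left(218,-27 \right)}}{P} = - \frac{3667}{-33671} + \frac{218^{2} + 40 \left(-27\right)}{-46728} = \left(-3667\right) \left(- \frac{1}{33671}\right) + \left(47524 - 1080\right) \left(- \frac{1}{46728}\right) = \frac{3667}{33671} + 46444 \left(- \frac{1}{46728}\right) = \frac{3667}{33671} - \frac{11611}{11682} = - \frac{31646917}{35758602}$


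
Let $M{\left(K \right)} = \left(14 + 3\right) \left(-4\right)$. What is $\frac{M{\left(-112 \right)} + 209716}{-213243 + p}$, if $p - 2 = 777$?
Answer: $- \frac{13103}{13279} \approx -0.98675$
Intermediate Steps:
$p = 779$ ($p = 2 + 777 = 779$)
$M{\left(K \right)} = -68$ ($M{\left(K \right)} = 17 \left(-4\right) = -68$)
$\frac{M{\left(-112 \right)} + 209716}{-213243 + p} = \frac{-68 + 209716}{-213243 + 779} = \frac{209648}{-212464} = 209648 \left(- \frac{1}{212464}\right) = - \frac{13103}{13279}$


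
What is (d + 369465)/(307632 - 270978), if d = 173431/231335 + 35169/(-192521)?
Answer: 16454830888877711/1632453536239890 ≈ 10.080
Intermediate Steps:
d = 25253288936/44536845535 (d = 173431*(1/231335) + 35169*(-1/192521) = 173431/231335 - 35169/192521 = 25253288936/44536845535 ≈ 0.56702)
(d + 369465)/(307632 - 270978) = (25253288936/44536845535 + 369465)/(307632 - 270978) = (16454830888877711/44536845535)/36654 = (16454830888877711/44536845535)*(1/36654) = 16454830888877711/1632453536239890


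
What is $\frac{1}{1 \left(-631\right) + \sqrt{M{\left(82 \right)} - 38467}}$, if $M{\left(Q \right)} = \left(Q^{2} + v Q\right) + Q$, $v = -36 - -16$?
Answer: $- \frac{631}{431462} - \frac{i \sqrt{33301}}{431462} \approx -0.0014625 - 0.00042295 i$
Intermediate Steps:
$v = -20$ ($v = -36 + 16 = -20$)
$M{\left(Q \right)} = Q^{2} - 19 Q$ ($M{\left(Q \right)} = \left(Q^{2} - 20 Q\right) + Q = Q^{2} - 19 Q$)
$\frac{1}{1 \left(-631\right) + \sqrt{M{\left(82 \right)} - 38467}} = \frac{1}{1 \left(-631\right) + \sqrt{82 \left(-19 + 82\right) - 38467}} = \frac{1}{-631 + \sqrt{82 \cdot 63 - 38467}} = \frac{1}{-631 + \sqrt{5166 - 38467}} = \frac{1}{-631 + \sqrt{-33301}} = \frac{1}{-631 + i \sqrt{33301}}$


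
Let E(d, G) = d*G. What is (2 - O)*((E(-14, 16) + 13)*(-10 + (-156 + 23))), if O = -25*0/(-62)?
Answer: 60346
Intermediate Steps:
O = 0 (O = 0*(-1/62) = 0)
E(d, G) = G*d
(2 - O)*((E(-14, 16) + 13)*(-10 + (-156 + 23))) = (2 - 1*0)*((16*(-14) + 13)*(-10 + (-156 + 23))) = (2 + 0)*((-224 + 13)*(-10 - 133)) = 2*(-211*(-143)) = 2*30173 = 60346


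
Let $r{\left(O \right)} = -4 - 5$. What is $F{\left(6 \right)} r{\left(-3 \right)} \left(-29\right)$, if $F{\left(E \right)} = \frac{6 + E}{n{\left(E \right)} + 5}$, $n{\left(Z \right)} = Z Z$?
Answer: $\frac{3132}{41} \approx 76.39$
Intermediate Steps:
$r{\left(O \right)} = -9$
$n{\left(Z \right)} = Z^{2}$
$F{\left(E \right)} = \frac{6 + E}{5 + E^{2}}$ ($F{\left(E \right)} = \frac{6 + E}{E^{2} + 5} = \frac{6 + E}{5 + E^{2}}$)
$F{\left(6 \right)} r{\left(-3 \right)} \left(-29\right) = \frac{6 + 6}{5 + 6^{2}} \left(-9\right) \left(-29\right) = \frac{1}{5 + 36} \cdot 12 \left(-9\right) \left(-29\right) = \frac{1}{41} \cdot 12 \left(-9\right) \left(-29\right) = \frac{12}{41} \left(-9\right) \left(-29\right) = \left(- \frac{108}{41}\right) \left(-29\right) = \frac{3132}{41}$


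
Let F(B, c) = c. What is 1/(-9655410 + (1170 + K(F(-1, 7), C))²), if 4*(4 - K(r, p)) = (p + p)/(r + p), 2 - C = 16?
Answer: -1/8279481 ≈ -1.2078e-7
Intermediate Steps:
C = -14 (C = 2 - 1*16 = 2 - 16 = -14)
K(r, p) = 4 - p/(2*(p + r)) (K(r, p) = 4 - (p + p)/(4*(r + p)) = 4 - 2*p/(4*(p + r)) = 4 - p/(2*(p + r)))
1/(-9655410 + (1170 + K(F(-1, 7), C))²) = 1/(-9655410 + (1170 + (4*7 + (7/2)*(-14))/(-14 + 7))²) = 1/(-9655410 + (1170 + (28 - 49)/(-7))²) = 1/(-9655410 + (1170 - ⅐*(-21))²) = 1/(-9655410 + (1170 + 3)²) = 1/(-9655410 + 1173²) = 1/(-9655410 + 1375929) = 1/(-8279481) = -1/8279481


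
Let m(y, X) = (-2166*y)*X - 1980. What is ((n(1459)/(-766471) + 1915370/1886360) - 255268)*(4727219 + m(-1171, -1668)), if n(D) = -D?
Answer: 155969978591983479069810613/144584023556 ≈ 1.0787e+15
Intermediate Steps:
m(y, X) = -1980 - 2166*X*y (m(y, X) = -2166*X*y - 1980 = -1980 - 2166*X*y)
((n(1459)/(-766471) + 1915370/1886360) - 255268)*(4727219 + m(-1171, -1668)) = ((-1*1459/(-766471) + 1915370/1886360) - 255268)*(4727219 + (-1980 - 2166*(-1668)*(-1171))) = ((-1459*(-1/766471) + 1915370*(1/1886360)) - 255268)*(4727219 + (-1980 - 4230691848)) = ((1459/766471 + 191537/188636) - 255268)*(4727219 - 4230693828) = (147082775851/144584023556 - 255268)*(-4225966609) = -36907527442317157/144584023556*(-4225966609) = 155969978591983479069810613/144584023556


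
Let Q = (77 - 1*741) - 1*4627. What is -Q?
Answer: 5291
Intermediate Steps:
Q = -5291 (Q = (77 - 741) - 4627 = -664 - 4627 = -5291)
-Q = -1*(-5291) = 5291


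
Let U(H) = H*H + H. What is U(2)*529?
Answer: 3174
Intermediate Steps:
U(H) = H + H² (U(H) = H² + H = H + H²)
U(2)*529 = (2*(1 + 2))*529 = (2*3)*529 = 6*529 = 3174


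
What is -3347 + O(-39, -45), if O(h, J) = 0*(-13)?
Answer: -3347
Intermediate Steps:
O(h, J) = 0
-3347 + O(-39, -45) = -3347 + 0 = -3347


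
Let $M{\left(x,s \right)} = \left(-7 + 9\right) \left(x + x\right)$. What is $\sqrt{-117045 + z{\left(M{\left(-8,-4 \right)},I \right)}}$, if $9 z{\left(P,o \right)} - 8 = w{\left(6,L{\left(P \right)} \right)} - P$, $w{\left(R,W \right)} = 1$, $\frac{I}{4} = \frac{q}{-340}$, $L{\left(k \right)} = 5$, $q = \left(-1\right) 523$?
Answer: $\frac{2 i \sqrt{263341}}{3} \approx 342.11 i$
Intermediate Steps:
$q = -523$
$I = \frac{523}{85}$ ($I = 4 \left(- \frac{523}{-340}\right) = 4 \left(\left(-523\right) \left(- \frac{1}{340}\right)\right) = 4 \cdot \frac{523}{340} = \frac{523}{85} \approx 6.1529$)
$M{\left(x,s \right)} = 4 x$ ($M{\left(x,s \right)} = 2 \cdot 2 x = 4 x$)
$z{\left(P,o \right)} = 1 - \frac{P}{9}$ ($z{\left(P,o \right)} = \frac{8}{9} + \frac{1 - P}{9} = \frac{8}{9} - \left(- \frac{1}{9} + \frac{P}{9}\right) = 1 - \frac{P}{9}$)
$\sqrt{-117045 + z{\left(M{\left(-8,-4 \right)},I \right)}} = \sqrt{-117045 - \left(-1 + \frac{4 \left(-8\right)}{9}\right)} = \sqrt{-117045 + \left(1 - - \frac{32}{9}\right)} = \sqrt{-117045 + \left(1 + \frac{32}{9}\right)} = \sqrt{-117045 + \frac{41}{9}} = \sqrt{- \frac{1053364}{9}} = \frac{2 i \sqrt{263341}}{3}$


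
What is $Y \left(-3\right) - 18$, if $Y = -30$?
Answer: $72$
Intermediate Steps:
$Y \left(-3\right) - 18 = \left(-30\right) \left(-3\right) - 18 = 90 - 18 = 72$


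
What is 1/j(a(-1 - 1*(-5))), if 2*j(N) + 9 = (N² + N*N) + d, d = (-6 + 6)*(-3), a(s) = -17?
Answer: 2/569 ≈ 0.0035149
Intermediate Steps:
d = 0 (d = 0*(-3) = 0)
j(N) = -9/2 + N² (j(N) = -9/2 + ((N² + N*N) + 0)/2 = -9/2 + ((N² + N²) + 0)/2 = -9/2 + (2*N² + 0)/2 = -9/2 + (2*N²)/2 = -9/2 + N²)
1/j(a(-1 - 1*(-5))) = 1/(-9/2 + (-17)²) = 1/(-9/2 + 289) = 1/(569/2) = 2/569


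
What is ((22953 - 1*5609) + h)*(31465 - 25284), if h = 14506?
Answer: 196864850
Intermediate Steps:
((22953 - 1*5609) + h)*(31465 - 25284) = ((22953 - 1*5609) + 14506)*(31465 - 25284) = ((22953 - 5609) + 14506)*6181 = (17344 + 14506)*6181 = 31850*6181 = 196864850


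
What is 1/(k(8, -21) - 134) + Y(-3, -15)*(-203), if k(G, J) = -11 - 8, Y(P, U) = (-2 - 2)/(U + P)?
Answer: -767/17 ≈ -45.118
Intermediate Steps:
Y(P, U) = -4/(P + U)
k(G, J) = -19
1/(k(8, -21) - 134) + Y(-3, -15)*(-203) = 1/(-19 - 134) - 4/(-3 - 15)*(-203) = 1/(-153) - 4/(-18)*(-203) = -1/153 - 4*(-1/18)*(-203) = -1/153 + (2/9)*(-203) = -1/153 - 406/9 = -767/17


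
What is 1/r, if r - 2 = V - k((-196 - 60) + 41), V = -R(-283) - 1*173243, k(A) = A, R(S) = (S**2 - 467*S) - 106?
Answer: -1/385170 ≈ -2.5963e-6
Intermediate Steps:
R(S) = -106 + S**2 - 467*S
V = -385387 (V = -(-106 + (-283)**2 - 467*(-283)) - 1*173243 = -(-106 + 80089 + 132161) - 173243 = -1*212144 - 173243 = -212144 - 173243 = -385387)
r = -385170 (r = 2 + (-385387 - ((-196 - 60) + 41)) = 2 + (-385387 - (-256 + 41)) = 2 + (-385387 - 1*(-215)) = 2 + (-385387 + 215) = 2 - 385172 = -385170)
1/r = 1/(-385170) = -1/385170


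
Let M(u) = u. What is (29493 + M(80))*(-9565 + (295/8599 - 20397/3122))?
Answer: -7598995538296959/26846078 ≈ -2.8306e+8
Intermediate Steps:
(29493 + M(80))*(-9565 + (295/8599 - 20397/3122)) = (29493 + 80)*(-9565 + (295/8599 - 20397/3122)) = 29573*(-9565 + (295*(1/8599) - 20397*1/3122)) = 29573*(-9565 + (295/8599 - 20397/3122)) = 29573*(-9565 - 174472813/26846078) = 29573*(-256957208883/26846078) = -7598995538296959/26846078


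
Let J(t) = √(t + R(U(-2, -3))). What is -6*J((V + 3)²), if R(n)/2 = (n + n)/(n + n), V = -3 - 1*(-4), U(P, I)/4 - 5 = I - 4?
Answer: -18*√2 ≈ -25.456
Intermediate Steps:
U(P, I) = 4 + 4*I (U(P, I) = 20 + 4*(I - 4) = 20 + 4*(-4 + I) = 20 + (-16 + 4*I) = 4 + 4*I)
V = 1 (V = -3 + 4 = 1)
R(n) = 2 (R(n) = 2*((n + n)/(n + n)) = 2*((2*n)/((2*n))) = 2*((2*n)*(1/(2*n))) = 2*1 = 2)
J(t) = √(2 + t) (J(t) = √(t + 2) = √(2 + t))
-6*J((V + 3)²) = -6*√(2 + (1 + 3)²) = -6*√(2 + 4²) = -6*√(2 + 16) = -18*√2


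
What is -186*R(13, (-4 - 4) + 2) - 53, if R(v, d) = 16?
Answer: -3029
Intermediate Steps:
-186*R(13, (-4 - 4) + 2) - 53 = -186*16 - 53 = -2976 - 53 = -3029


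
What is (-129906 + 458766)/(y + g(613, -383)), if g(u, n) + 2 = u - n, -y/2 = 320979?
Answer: -82215/160241 ≈ -0.51307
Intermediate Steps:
y = -641958 (y = -2*320979 = -641958)
g(u, n) = -2 + u - n (g(u, n) = -2 + (u - n) = -2 + u - n)
(-129906 + 458766)/(y + g(613, -383)) = (-129906 + 458766)/(-641958 + (-2 + 613 - 1*(-383))) = 328860/(-641958 + (-2 + 613 + 383)) = 328860/(-641958 + 994) = 328860/(-640964) = 328860*(-1/640964) = -82215/160241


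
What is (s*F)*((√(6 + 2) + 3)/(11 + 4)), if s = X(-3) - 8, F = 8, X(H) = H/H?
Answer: -56/5 - 112*√2/15 ≈ -21.759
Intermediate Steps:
X(H) = 1
s = -7 (s = 1 - 8 = -7)
(s*F)*((√(6 + 2) + 3)/(11 + 4)) = (-7*8)*((√(6 + 2) + 3)/(11 + 4)) = -56*(√8 + 3)/15 = -56*(2*√2 + 3)/15 = -56*(3 + 2*√2)/15 = -56*(⅕ + 2*√2/15) = -56/5 - 112*√2/15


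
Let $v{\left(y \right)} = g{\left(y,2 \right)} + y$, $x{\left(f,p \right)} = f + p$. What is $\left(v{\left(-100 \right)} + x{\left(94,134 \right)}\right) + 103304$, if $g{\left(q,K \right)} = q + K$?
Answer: $103334$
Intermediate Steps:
$g{\left(q,K \right)} = K + q$
$v{\left(y \right)} = 2 + 2 y$ ($v{\left(y \right)} = \left(2 + y\right) + y = 2 + 2 y$)
$\left(v{\left(-100 \right)} + x{\left(94,134 \right)}\right) + 103304 = \left(\left(2 + 2 \left(-100\right)\right) + \left(94 + 134\right)\right) + 103304 = \left(\left(2 - 200\right) + 228\right) + 103304 = \left(-198 + 228\right) + 103304 = 30 + 103304 = 103334$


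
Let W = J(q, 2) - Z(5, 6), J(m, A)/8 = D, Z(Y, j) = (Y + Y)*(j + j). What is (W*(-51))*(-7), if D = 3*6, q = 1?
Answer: 8568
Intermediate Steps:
Z(Y, j) = 4*Y*j (Z(Y, j) = (2*Y)*(2*j) = 4*Y*j)
D = 18
J(m, A) = 144 (J(m, A) = 8*18 = 144)
W = 24 (W = 144 - 4*5*6 = 144 - 1*120 = 144 - 120 = 24)
(W*(-51))*(-7) = (24*(-51))*(-7) = -1224*(-7) = 8568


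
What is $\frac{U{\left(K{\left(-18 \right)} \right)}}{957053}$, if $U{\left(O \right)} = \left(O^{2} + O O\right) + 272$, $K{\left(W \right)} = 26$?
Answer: $\frac{1624}{957053} \approx 0.0016969$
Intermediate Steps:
$U{\left(O \right)} = 272 + 2 O^{2}$ ($U{\left(O \right)} = \left(O^{2} + O^{2}\right) + 272 = 2 O^{2} + 272 = 272 + 2 O^{2}$)
$\frac{U{\left(K{\left(-18 \right)} \right)}}{957053} = \frac{272 + 2 \cdot 26^{2}}{957053} = \left(272 + 2 \cdot 676\right) \frac{1}{957053} = \left(272 + 1352\right) \frac{1}{957053} = 1624 \cdot \frac{1}{957053} = \frac{1624}{957053}$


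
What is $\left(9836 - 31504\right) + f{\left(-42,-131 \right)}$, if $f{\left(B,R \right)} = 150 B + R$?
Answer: $-28099$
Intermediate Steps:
$f{\left(B,R \right)} = R + 150 B$
$\left(9836 - 31504\right) + f{\left(-42,-131 \right)} = \left(9836 - 31504\right) + \left(-131 + 150 \left(-42\right)\right) = -21668 - 6431 = -28099$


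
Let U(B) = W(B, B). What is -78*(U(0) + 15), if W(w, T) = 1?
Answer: -1248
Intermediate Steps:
U(B) = 1
-78*(U(0) + 15) = -78*(1 + 15) = -78*16 = -1248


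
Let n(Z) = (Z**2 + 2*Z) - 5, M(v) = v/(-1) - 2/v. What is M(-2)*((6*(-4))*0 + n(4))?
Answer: 57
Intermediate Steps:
M(v) = -v - 2/v (M(v) = v*(-1) - 2/v = -v - 2/v)
n(Z) = -5 + Z**2 + 2*Z
M(-2)*((6*(-4))*0 + n(4)) = (-1*(-2) - 2/(-2))*((6*(-4))*0 + (-5 + 4**2 + 2*4)) = (2 - 2*(-1/2))*(-24*0 + (-5 + 16 + 8)) = (2 + 1)*(0 + 19) = 3*19 = 57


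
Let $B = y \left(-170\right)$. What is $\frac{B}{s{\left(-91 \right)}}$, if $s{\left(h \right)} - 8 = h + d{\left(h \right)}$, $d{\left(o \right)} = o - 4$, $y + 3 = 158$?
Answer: $\frac{13175}{89} \approx 148.03$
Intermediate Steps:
$y = 155$ ($y = -3 + 158 = 155$)
$d{\left(o \right)} = -4 + o$
$s{\left(h \right)} = 4 + 2 h$ ($s{\left(h \right)} = 8 + \left(h + \left(-4 + h\right)\right) = 8 + \left(-4 + 2 h\right) = 4 + 2 h$)
$B = -26350$ ($B = 155 \left(-170\right) = -26350$)
$\frac{B}{s{\left(-91 \right)}} = - \frac{26350}{4 + 2 \left(-91\right)} = - \frac{26350}{4 - 182} = - \frac{26350}{-178} = \left(-26350\right) \left(- \frac{1}{178}\right) = \frac{13175}{89}$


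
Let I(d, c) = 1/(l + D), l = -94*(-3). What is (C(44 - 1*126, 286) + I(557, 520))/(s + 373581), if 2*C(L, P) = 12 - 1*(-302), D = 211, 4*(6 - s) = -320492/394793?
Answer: 15278883893/36356189509351 ≈ 0.00042026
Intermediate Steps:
s = 2448881/394793 (s = 6 - (-80123)/394793 = 6 - ¼*(-320492/394793) = 6 + 80123/394793 = 2448881/394793 ≈ 6.2029)
l = 282
C(L, P) = 157 (C(L, P) = (12 - 1*(-302))/2 = (12 + 302)/2 = (½)*314 = 157)
I(d, c) = 1/493 (I(d, c) = 1/(282 + 211) = 1/493)
(C(44 - 1*126, 286) + I(557, 520))/(s + 373581) = (157 + 1/493)/(2448881/394793 + 373581) = 77402/(493*(147489612614/394793)) = (77402/493)*(394793/147489612614) = 15278883893/36356189509351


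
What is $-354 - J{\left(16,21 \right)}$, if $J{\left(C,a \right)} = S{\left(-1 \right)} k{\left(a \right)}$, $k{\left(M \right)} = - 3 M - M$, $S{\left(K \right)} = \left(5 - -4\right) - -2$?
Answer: $570$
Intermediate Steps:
$S{\left(K \right)} = 11$ ($S{\left(K \right)} = \left(5 + 4\right) + 2 = 9 + 2 = 11$)
$k{\left(M \right)} = - 4 M$
$J{\left(C,a \right)} = - 44 a$ ($J{\left(C,a \right)} = 11 \left(- 4 a\right) = - 44 a$)
$-354 - J{\left(16,21 \right)} = -354 - \left(-44\right) 21 = -354 - -924 = -354 + 924 = 570$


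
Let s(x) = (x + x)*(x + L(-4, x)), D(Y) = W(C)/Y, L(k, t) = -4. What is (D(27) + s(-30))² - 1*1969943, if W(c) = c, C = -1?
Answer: 1597607794/729 ≈ 2.1915e+6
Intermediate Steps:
D(Y) = -1/Y
s(x) = 2*x*(-4 + x) (s(x) = (x + x)*(x - 4) = (2*x)*(-4 + x) = 2*x*(-4 + x))
(D(27) + s(-30))² - 1*1969943 = (-1/27 + 2*(-30)*(-4 - 30))² - 1*1969943 = (-1*1/27 + 2*(-30)*(-34))² - 1969943 = (-1/27 + 2040)² - 1969943 = (55079/27)² - 1969943 = 3033696241/729 - 1969943 = 1597607794/729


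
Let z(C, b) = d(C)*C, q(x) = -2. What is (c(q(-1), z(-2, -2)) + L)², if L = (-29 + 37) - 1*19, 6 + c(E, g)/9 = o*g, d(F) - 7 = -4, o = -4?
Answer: 22801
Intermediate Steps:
d(F) = 3 (d(F) = 7 - 4 = 3)
z(C, b) = 3*C
c(E, g) = -54 - 36*g (c(E, g) = -54 + 9*(-4*g) = -54 - 36*g)
L = -11 (L = 8 - 19 = -11)
(c(q(-1), z(-2, -2)) + L)² = ((-54 - 108*(-2)) - 11)² = ((-54 - 36*(-6)) - 11)² = ((-54 + 216) - 11)² = (162 - 11)² = 151² = 22801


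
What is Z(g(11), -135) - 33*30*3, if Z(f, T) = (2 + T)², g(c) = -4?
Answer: 14719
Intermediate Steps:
Z(g(11), -135) - 33*30*3 = (2 - 135)² - 33*30*3 = (-133)² - 990*3 = 17689 - 1*2970 = 17689 - 2970 = 14719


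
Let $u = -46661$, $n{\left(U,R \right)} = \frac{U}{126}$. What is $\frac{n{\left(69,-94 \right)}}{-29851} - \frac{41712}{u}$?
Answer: $\frac{52295013101}{58500855462} \approx 0.89392$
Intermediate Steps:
$n{\left(U,R \right)} = \frac{U}{126}$ ($n{\left(U,R \right)} = U \frac{1}{126} = \frac{U}{126}$)
$\frac{n{\left(69,-94 \right)}}{-29851} - \frac{41712}{u} = \frac{\frac{1}{126} \cdot 69}{-29851} - \frac{41712}{-46661} = \frac{23}{42} \left(- \frac{1}{29851}\right) - - \frac{41712}{46661} = - \frac{23}{1253742} + \frac{41712}{46661} = \frac{52295013101}{58500855462}$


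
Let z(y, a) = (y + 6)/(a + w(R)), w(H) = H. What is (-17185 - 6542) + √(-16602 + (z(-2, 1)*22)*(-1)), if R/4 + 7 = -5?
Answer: -23727 + I*√36669682/47 ≈ -23727.0 + 128.84*I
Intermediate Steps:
R = -48 (R = -28 + 4*(-5) = -28 - 20 = -48)
z(y, a) = (6 + y)/(-48 + a) (z(y, a) = (y + 6)/(a - 48) = (6 + y)/(-48 + a))
(-17185 - 6542) + √(-16602 + (z(-2, 1)*22)*(-1)) = (-17185 - 6542) + √(-16602 + (((6 - 2)/(-48 + 1))*22)*(-1)) = -23727 + √(-16602 + ((4/(-47))*22)*(-1)) = -23727 + √(-16602 + (-1/47*4*22)*(-1)) = -23727 + √(-16602 - 4/47*22*(-1)) = -23727 + √(-16602 - 88/47*(-1)) = -23727 + √(-16602 + 88/47) = -23727 + √(-780206/47) = -23727 + I*√36669682/47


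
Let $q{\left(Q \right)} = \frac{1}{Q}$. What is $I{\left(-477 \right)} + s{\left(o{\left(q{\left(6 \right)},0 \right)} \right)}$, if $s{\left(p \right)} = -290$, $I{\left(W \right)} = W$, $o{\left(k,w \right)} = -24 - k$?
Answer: $-767$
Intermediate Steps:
$I{\left(-477 \right)} + s{\left(o{\left(q{\left(6 \right)},0 \right)} \right)} = -477 - 290 = -767$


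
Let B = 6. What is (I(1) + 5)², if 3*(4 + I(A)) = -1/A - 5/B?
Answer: 49/324 ≈ 0.15123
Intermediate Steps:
I(A) = -77/18 - 1/(3*A) (I(A) = -4 + (-1/A - 5/6)/3 = -4 + (-1/A - 5*⅙)/3 = -4 + (-1/A - ⅚)/3 = -4 + (-⅚ - 1/A)/3 = -4 + (-5/18 - 1/(3*A)) = -77/18 - 1/(3*A))
(I(1) + 5)² = ((1/18)*(-6 - 77*1)/1 + 5)² = ((1/18)*1*(-6 - 77) + 5)² = ((1/18)*1*(-83) + 5)² = (-83/18 + 5)² = (7/18)² = 49/324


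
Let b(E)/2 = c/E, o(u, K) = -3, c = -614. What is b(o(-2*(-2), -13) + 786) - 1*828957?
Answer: -649074559/783 ≈ -8.2896e+5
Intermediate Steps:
b(E) = -1228/E (b(E) = 2*(-614/E) = -1228/E)
b(o(-2*(-2), -13) + 786) - 1*828957 = -1228/(-3 + 786) - 1*828957 = -1228/783 - 828957 = -649074559/783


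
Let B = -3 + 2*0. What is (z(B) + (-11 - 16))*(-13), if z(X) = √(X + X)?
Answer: 351 - 13*I*√6 ≈ 351.0 - 31.843*I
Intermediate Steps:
B = -3 (B = -3 + 0 = -3)
z(X) = √2*√X (z(X) = √(2*X) = √2*√X)
(z(B) + (-11 - 16))*(-13) = (√2*√(-3) + (-11 - 16))*(-13) = (√2*(I*√3) - 27)*(-13) = (I*√6 - 27)*(-13) = (-27 + I*√6)*(-13) = 351 - 13*I*√6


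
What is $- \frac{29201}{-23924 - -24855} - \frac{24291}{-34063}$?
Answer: $- \frac{972058742}{31712653} \approx -30.652$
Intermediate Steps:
$- \frac{29201}{-23924 - -24855} - \frac{24291}{-34063} = - \frac{29201}{-23924 + 24855} - - \frac{24291}{34063} = - \frac{29201}{931} + \frac{24291}{34063} = - \frac{972058742}{31712653}$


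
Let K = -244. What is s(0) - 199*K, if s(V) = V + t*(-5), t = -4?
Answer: 48576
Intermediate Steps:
s(V) = 20 + V (s(V) = V - 4*(-5) = V + 20 = 20 + V)
s(0) - 199*K = (20 + 0) - 199*(-244) = 20 + 48556 = 48576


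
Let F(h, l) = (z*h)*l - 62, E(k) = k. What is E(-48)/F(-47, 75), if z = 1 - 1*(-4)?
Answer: 48/17687 ≈ 0.0027139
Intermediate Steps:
z = 5 (z = 1 + 4 = 5)
F(h, l) = -62 + 5*h*l (F(h, l) = (5*h)*l - 62 = 5*h*l - 62 = -62 + 5*h*l)
E(-48)/F(-47, 75) = -48/(-62 + 5*(-47)*75) = -48/(-62 - 17625) = -48/(-17687) = -48*(-1/17687) = 48/17687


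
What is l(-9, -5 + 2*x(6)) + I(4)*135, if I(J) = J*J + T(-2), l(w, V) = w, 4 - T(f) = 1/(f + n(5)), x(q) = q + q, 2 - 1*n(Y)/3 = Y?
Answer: 29736/11 ≈ 2703.3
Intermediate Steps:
n(Y) = 6 - 3*Y
x(q) = 2*q
T(f) = 4 - 1/(-9 + f) (T(f) = 4 - 1/(f + (6 - 3*5)) = 4 - 1/(f + (6 - 15)) = 4 - 1/(f - 9) = 4 - 1/(-9 + f))
I(J) = 45/11 + J**2 (I(J) = J*J + (-37 + 4*(-2))/(-9 - 2) = J**2 + (-37 - 8)/(-11) = J**2 - 1/11*(-45) = J**2 + 45/11 = 45/11 + J**2)
l(-9, -5 + 2*x(6)) + I(4)*135 = -9 + (45/11 + 4**2)*135 = -9 + (45/11 + 16)*135 = -9 + (221/11)*135 = -9 + 29835/11 = 29736/11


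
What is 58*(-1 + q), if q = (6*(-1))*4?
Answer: -1450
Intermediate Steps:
q = -24 (q = -6*4 = -24)
58*(-1 + q) = 58*(-1 - 24) = 58*(-25) = -1450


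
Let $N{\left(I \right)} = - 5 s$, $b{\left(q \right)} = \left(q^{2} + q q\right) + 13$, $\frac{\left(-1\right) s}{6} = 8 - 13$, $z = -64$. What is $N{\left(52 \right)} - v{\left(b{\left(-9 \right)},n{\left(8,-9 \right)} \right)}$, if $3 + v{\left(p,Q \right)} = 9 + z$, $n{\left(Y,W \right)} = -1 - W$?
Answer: $-92$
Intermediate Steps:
$s = 30$ ($s = - 6 \left(8 - 13\right) = \left(-6\right) \left(-5\right) = 30$)
$b{\left(q \right)} = 13 + 2 q^{2}$ ($b{\left(q \right)} = \left(q^{2} + q^{2}\right) + 13 = 2 q^{2} + 13 = 13 + 2 q^{2}$)
$N{\left(I \right)} = -150$ ($N{\left(I \right)} = \left(-5\right) 30 = -150$)
$v{\left(p,Q \right)} = -58$ ($v{\left(p,Q \right)} = -3 + \left(9 - 64\right) = -3 - 55 = -58$)
$N{\left(52 \right)} - v{\left(b{\left(-9 \right)},n{\left(8,-9 \right)} \right)} = -150 - -58 = -150 + 58 = -92$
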